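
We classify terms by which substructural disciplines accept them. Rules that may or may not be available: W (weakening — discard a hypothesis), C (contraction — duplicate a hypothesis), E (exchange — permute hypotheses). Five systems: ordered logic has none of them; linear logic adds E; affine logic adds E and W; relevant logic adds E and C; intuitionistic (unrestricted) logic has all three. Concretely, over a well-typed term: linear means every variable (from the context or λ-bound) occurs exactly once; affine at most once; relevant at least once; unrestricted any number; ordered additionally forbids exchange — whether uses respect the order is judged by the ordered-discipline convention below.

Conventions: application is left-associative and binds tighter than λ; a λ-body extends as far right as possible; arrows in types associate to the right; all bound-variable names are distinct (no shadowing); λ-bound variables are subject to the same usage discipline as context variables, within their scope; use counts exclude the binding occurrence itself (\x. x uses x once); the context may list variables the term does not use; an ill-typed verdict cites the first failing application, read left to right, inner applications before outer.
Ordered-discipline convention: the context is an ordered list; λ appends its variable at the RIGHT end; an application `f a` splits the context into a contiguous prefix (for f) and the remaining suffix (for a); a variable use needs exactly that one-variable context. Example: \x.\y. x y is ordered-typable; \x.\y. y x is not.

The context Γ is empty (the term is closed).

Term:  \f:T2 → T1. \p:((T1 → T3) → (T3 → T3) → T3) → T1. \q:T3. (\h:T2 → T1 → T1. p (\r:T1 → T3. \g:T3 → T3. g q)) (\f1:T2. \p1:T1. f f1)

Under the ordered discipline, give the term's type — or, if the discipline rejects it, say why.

not well-typed under ordered — h, r, p1 never used (weakening)
variable uses: f (bound): 1×, p (bound): 1×, q (bound): 1×, h (bound): 0×, r (bound): 0×, g (bound): 1×, f1 (bound): 1×, p1 (bound): 0×
order of uses: p, g, q, f, f1
typing: ✓ — (T2 → T1) → (((T1 → T3) → (T3 → T3) → T3) → T1) → T3 → T1
all disciplines: ordered ✗ · linear ✗ · affine ✓ · relevant ✗ · unrestricted ✓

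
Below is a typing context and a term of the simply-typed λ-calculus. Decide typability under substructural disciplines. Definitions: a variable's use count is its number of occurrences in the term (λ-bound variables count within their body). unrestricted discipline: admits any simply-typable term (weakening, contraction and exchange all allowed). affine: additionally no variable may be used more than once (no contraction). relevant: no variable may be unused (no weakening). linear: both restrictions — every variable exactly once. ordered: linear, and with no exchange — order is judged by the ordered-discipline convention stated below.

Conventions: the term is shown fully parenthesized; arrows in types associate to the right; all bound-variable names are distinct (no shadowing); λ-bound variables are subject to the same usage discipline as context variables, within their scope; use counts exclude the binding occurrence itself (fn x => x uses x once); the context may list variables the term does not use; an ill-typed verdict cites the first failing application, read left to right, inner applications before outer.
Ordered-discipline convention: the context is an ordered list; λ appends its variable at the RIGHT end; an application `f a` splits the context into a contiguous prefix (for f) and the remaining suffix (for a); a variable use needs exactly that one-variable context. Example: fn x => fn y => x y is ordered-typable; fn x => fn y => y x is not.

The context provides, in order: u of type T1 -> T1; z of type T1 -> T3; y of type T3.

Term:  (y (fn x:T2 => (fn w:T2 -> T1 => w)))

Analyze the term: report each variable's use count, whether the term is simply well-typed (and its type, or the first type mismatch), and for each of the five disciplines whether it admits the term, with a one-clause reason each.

counts: u=0, z=0, y=1, x (λ-bound)=0, w (λ-bound)=1
uses in reading order: y, w
typing: ill-typed: can't apply a value of type T3
ordered: ✗ — a type mismatch blocks all five
linear: ✗ — the type mismatch rejects it
affine: ✗ — not simply typable
relevant: ✗ — fails simple typing
unrestricted: ✗ — a type mismatch blocks all five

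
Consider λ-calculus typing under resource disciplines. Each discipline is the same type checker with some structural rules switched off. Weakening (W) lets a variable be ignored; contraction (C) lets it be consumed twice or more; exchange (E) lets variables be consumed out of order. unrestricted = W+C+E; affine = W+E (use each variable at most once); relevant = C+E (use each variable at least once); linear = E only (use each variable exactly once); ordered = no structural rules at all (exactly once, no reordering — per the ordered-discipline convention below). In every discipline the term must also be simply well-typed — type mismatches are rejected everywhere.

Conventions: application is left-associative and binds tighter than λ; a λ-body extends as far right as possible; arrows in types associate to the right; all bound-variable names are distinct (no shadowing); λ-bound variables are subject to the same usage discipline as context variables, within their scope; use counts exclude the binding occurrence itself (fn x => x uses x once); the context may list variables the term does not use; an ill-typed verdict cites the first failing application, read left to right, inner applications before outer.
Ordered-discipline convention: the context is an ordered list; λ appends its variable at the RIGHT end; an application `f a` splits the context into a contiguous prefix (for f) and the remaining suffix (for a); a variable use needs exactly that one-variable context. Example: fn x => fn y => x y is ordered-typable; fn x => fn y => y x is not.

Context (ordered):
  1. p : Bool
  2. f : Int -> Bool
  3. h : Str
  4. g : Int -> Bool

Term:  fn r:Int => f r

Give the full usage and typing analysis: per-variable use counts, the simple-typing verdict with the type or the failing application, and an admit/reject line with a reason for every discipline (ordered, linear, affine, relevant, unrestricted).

use counts: p ×0; f ×1; h ×0; g ×0; r [bound] ×1
left-to-right use order: f, r
typing: the term checks, with type Int -> Bool
ordered: ✗ — unused: p, h, g — weakening required
linear: ✗ — unused: p, h, g — weakening required
affine: ✓ — at most one use each (p, f, h, g, r)
relevant: ✗ — unused: p, h, g — weakening required
unrestricted: ✓ — type-checks (Int -> Bool) and nothing is barred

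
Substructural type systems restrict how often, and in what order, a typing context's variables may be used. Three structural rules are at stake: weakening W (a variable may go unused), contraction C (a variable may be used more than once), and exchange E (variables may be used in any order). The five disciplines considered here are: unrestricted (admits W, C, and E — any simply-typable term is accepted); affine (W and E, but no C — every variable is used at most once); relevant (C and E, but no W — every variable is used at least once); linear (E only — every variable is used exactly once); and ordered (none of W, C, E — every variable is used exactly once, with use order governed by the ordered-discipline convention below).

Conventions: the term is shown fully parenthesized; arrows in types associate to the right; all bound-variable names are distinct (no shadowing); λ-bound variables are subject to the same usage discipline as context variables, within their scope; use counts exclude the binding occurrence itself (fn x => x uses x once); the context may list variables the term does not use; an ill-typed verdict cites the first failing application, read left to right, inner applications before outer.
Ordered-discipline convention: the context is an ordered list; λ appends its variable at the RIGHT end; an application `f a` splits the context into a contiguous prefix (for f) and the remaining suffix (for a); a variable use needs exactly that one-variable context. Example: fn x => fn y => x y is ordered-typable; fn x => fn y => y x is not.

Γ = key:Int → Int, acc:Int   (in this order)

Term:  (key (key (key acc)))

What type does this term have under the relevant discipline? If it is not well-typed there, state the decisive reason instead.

term : Int
use counts: key: 3×, acc: 1×
order of uses: key, key, key, acc
typing: well-typed — term : Int
across the five disciplines: ordered ✗ · linear ✗ · affine ✗ · relevant ✓ · unrestricted ✓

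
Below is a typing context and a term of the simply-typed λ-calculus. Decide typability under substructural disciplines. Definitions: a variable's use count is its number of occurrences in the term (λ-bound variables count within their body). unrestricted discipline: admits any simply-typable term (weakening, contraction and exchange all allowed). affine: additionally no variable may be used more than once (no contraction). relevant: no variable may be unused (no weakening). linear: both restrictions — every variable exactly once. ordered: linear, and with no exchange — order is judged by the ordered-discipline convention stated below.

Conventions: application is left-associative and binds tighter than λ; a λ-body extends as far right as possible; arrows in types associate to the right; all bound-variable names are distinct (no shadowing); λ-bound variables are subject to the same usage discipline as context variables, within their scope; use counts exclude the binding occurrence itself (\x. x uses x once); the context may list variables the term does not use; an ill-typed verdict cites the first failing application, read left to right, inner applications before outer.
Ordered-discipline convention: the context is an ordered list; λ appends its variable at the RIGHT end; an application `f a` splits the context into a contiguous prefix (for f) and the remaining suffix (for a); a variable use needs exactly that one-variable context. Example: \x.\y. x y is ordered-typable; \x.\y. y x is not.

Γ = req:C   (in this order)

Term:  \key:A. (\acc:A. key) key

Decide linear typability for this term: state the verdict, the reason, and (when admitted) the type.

no — key ×2 used more than once (contraction); req, acc left unused
use counts: req=0; key (λ-bound)=2; acc (λ-bound)=0
uses in reading order: key, key
typing: the term checks, with type A -> A
summary: ordered ✗, linear ✗, affine ✗, relevant ✗, unrestricted ✓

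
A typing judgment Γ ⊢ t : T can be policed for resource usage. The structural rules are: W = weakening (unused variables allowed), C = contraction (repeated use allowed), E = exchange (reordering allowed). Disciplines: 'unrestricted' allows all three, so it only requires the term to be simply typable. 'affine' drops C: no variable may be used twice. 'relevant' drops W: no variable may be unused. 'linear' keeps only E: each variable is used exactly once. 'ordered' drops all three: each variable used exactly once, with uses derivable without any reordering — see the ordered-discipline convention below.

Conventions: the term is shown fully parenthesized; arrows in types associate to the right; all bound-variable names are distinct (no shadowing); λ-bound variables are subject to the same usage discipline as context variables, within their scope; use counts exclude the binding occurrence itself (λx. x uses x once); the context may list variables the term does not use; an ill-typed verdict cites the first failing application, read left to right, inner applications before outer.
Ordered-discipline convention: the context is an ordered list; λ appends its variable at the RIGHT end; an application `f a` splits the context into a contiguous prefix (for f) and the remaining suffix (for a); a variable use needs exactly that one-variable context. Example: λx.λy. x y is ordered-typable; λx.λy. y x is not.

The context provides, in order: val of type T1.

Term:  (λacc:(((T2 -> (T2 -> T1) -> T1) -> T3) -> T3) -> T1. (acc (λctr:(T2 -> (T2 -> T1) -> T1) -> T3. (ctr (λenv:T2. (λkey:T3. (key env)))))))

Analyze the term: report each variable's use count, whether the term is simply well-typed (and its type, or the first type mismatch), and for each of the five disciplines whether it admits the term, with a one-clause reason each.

use counts: val: 0×, acc (λ-bound): 1×, ctr (λ-bound): 1×, env (λ-bound): 1×, key (λ-bound): 1×
order of uses: acc, ctr, key, env
typing: ill-typed: non-function type T3 applied to an argument
ordered: ✗, fails simple typing
linear: ✗, a type mismatch blocks all five
affine: ✗, the type mismatch rejects it
relevant: ✗, not simply typable
unrestricted: ✗, fails simple typing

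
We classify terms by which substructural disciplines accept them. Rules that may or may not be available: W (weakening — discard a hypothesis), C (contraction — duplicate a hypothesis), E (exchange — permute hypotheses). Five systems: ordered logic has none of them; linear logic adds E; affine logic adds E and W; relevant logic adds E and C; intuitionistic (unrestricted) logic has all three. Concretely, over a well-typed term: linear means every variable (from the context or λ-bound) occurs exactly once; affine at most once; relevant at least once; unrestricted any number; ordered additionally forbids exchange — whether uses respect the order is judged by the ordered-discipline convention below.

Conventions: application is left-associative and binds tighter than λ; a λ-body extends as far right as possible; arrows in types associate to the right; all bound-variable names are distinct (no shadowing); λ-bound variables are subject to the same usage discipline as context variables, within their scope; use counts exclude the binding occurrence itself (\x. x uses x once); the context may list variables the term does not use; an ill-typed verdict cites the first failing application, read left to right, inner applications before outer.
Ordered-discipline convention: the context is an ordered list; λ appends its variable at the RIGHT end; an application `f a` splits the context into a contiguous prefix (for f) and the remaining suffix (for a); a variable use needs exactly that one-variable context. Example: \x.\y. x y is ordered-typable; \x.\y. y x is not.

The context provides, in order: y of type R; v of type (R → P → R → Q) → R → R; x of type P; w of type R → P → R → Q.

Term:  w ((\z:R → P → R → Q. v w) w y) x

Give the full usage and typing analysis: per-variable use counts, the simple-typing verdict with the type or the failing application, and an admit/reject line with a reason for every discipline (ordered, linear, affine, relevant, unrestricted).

variable uses: y ×1; v ×1; x ×1; w ×3; z (bound) ×0
uses in reading order: w, v, w, w, y, x
typing: well-typed — term : R → Q
ordered ✗ (repeated use of w ×3; z left unused)
linear ✗ (repeated use of w ×3; z left unused)
affine ✗ (repeated use of w ×3)
relevant ✗ (z left unused)
unrestricted ✓ (well-typed at R → Q; no restrictions here)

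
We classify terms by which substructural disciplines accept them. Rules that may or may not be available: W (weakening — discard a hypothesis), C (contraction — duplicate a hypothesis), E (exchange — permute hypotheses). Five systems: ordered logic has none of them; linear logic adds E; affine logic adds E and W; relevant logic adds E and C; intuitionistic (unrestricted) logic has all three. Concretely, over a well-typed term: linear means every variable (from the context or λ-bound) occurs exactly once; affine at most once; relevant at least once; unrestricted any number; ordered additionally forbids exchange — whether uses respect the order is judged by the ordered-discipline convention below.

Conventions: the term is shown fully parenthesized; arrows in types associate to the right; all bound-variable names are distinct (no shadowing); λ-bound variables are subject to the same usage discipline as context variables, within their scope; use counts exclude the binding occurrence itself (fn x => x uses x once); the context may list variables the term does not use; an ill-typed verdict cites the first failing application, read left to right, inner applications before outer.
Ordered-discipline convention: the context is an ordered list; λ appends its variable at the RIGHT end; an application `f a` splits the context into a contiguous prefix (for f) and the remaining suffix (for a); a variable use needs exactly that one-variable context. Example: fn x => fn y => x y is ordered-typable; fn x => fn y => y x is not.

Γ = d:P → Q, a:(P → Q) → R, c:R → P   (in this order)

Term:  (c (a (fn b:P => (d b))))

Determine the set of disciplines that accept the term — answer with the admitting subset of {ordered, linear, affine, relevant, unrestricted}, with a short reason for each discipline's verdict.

accepted by: linear, affine, relevant, unrestricted
use counts: d=1, a=1, c=1, b (bound)=1
left-to-right use order: c, a, d, b
typing: well-typed at P
ordered: ✗, no ordered split (uses run c, a, d, b)
linear: ✓, d, a, c, b: one use apiece
affine: ✓, none of d, a, c, b used more than once
relevant: ✓, every one of d, a, c, b appears
unrestricted: ✓, typability at P is all that's needed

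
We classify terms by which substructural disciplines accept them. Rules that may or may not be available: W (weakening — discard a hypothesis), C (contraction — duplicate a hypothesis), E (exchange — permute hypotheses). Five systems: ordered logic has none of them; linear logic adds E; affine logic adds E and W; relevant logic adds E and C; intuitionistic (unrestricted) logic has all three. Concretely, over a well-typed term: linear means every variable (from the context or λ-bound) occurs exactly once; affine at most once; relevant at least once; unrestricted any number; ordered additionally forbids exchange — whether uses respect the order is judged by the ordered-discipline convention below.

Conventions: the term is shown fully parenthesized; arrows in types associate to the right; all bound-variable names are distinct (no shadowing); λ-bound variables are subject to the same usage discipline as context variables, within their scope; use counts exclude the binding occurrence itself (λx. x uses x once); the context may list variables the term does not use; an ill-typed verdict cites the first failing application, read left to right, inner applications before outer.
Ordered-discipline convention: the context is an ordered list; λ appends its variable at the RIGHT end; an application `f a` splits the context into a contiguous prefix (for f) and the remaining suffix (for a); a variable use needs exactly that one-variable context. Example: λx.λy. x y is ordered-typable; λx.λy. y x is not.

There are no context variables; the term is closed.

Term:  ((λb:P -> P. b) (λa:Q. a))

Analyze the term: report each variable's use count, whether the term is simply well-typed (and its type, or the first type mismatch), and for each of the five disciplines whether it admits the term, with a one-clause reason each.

variable uses: b [bound]: 1×; a [bound]: 1×
uses in reading order: b, a
typing: ill-typed: argument of type Q -> Q where P -> P is required
ordered: ✗ — the type mismatch rejects it
linear: ✗ — not simply typable
affine: ✗ — fails simple typing
relevant: ✗ — a type mismatch blocks all five
unrestricted: ✗ — the type mismatch rejects it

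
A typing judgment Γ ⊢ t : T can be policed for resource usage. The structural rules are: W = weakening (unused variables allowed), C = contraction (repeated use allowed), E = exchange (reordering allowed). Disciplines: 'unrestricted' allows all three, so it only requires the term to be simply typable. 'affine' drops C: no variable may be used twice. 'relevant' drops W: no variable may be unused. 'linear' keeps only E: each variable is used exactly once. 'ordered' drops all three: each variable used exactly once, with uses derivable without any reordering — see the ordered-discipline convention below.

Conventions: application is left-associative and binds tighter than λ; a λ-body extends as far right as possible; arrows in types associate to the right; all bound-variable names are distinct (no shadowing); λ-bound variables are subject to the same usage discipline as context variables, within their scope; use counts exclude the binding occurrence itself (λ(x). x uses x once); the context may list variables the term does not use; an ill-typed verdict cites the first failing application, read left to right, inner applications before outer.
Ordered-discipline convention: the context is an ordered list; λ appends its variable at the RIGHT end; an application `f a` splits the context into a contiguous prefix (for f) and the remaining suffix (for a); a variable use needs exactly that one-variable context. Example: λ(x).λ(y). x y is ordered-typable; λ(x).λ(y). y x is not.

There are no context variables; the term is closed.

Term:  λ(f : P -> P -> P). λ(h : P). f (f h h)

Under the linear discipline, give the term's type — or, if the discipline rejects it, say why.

not well-typed under linear — needs contraction — f ×2, h ×2
variable uses: f (bound): 2×, h (bound): 2×
use order (left to right): f, f, h, h
typing: well-typed at (P -> P -> P) -> P -> P -> P
per-discipline verdicts: ordered ✗; linear ✗; affine ✗; relevant ✓; unrestricted ✓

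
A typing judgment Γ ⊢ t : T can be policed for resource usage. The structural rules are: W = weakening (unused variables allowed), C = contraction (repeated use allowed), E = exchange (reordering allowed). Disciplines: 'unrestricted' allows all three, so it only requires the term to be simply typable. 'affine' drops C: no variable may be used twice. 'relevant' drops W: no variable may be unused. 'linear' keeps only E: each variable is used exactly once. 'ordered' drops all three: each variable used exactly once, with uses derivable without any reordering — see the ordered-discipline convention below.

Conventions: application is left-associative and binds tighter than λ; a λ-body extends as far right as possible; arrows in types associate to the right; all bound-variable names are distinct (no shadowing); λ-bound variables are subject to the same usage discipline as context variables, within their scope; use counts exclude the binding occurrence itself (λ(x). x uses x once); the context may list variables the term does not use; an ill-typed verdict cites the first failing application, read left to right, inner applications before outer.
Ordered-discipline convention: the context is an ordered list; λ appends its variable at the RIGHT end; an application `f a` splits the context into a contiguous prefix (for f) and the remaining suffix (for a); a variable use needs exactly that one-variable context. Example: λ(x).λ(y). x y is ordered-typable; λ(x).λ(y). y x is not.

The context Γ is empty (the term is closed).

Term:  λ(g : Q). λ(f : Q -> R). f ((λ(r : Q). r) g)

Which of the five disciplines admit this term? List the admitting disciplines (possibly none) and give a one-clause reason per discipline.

accepted by: linear, affine, relevant, unrestricted
counts: g [bound] ×1, f [bound] ×1, r [bound] ×1
left-to-right use order: f, r, g
typing: ✓ — Q -> (Q -> R) -> R
ordered ✗ (no ordered split (uses run f, r, g))
linear ✓ (exactly-once usage across g, f, r)
affine ✓ (g, f, r: no repeats, contraction unneeded)
relevant ✓ (none of g, f, r goes unused)
unrestricted ✓ (well-typed at Q -> (Q -> R) -> R; no restrictions here)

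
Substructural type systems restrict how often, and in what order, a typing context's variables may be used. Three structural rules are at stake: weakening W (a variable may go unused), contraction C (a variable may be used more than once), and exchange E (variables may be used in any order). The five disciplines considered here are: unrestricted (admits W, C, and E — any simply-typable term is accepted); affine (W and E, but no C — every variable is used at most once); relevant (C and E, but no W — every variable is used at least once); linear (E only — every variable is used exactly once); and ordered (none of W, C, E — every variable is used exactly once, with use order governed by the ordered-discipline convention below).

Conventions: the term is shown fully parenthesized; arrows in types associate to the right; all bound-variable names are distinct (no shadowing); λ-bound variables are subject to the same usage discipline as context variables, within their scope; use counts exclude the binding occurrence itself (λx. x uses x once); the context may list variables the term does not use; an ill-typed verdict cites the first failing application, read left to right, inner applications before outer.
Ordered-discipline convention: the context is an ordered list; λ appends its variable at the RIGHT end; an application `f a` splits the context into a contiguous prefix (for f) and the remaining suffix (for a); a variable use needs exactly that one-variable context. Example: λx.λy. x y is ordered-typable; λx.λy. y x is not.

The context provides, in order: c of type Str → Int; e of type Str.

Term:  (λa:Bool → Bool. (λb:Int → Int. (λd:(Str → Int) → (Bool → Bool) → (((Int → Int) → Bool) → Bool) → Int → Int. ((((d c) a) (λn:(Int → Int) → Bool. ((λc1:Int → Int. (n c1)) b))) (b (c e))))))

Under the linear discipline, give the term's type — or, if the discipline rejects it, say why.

not well-typed under linear — c ×2, b ×2 used more than once (contraction)
usage: c ×2; e ×1; a [bound] ×1; b [bound] ×2; d [bound] ×1; n [bound] ×1; c1 [bound] ×1
uses in reading order: d, c, a, n, c1, b, b, c, e
typing: ✓ — (Bool → Bool) → (Int → Int) → ((Str → Int) → (Bool → Bool) → (((Int → Int) → Bool) → Bool) → Int → Int) → Int
all disciplines: ordered ✗; linear ✗; affine ✗; relevant ✓; unrestricted ✓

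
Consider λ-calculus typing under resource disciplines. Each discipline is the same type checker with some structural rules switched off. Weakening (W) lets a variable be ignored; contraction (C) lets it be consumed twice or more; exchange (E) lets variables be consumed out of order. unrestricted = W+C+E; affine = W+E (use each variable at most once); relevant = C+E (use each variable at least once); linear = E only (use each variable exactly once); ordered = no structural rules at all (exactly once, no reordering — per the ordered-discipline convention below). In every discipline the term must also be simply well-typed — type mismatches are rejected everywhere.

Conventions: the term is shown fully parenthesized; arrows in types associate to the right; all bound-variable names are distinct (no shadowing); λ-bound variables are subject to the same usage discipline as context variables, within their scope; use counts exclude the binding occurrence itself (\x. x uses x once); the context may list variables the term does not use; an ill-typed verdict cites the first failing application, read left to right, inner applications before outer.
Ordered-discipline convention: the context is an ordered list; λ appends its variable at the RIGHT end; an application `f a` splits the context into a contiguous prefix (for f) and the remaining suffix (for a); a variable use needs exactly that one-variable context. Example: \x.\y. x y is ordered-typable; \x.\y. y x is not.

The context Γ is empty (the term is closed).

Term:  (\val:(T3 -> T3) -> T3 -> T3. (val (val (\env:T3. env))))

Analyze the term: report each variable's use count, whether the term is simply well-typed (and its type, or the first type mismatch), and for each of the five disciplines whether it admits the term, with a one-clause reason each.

variable uses: val (λ-bound): 2×, env (λ-bound): 1×
uses in reading order: val, val, env
typing: well-typed at ((T3 -> T3) -> T3 -> T3) -> T3 -> T3
ordered: ✗, val ×2 used more than once (contraction)
linear: ✗, val ×2 used more than once (contraction)
affine: ✗, val ×2 used more than once (contraction)
relevant: ✓, none of val, env goes unused
unrestricted: ✓, type-checks (((T3 -> T3) -> T3 -> T3) -> T3 -> T3) and nothing is barred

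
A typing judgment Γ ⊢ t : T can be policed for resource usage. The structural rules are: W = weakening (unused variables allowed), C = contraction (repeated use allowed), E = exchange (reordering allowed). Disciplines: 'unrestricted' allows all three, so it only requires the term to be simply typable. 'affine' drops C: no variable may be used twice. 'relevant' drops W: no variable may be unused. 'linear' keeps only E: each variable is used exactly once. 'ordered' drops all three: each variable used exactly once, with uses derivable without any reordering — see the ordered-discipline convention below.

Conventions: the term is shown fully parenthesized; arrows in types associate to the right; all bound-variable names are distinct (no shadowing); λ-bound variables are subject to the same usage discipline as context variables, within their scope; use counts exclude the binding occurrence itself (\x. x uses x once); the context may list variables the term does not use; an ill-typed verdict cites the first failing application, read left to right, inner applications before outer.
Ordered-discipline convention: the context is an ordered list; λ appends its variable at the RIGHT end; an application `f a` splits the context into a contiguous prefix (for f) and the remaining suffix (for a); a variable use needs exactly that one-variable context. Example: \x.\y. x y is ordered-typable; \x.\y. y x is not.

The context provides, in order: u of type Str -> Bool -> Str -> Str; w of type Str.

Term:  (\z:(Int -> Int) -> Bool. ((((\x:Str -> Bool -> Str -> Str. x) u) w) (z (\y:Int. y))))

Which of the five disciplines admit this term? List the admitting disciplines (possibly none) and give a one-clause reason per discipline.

admitting disciplines: ordered, linear, affine, relevant, unrestricted
usage: u ×1, w ×1, z (λ-bound) ×1, x (λ-bound) ×1, y (λ-bound) ×1
order of uses: x, u, w, z, y
typing: well-typed at ((Int -> Int) -> Bool) -> Str -> Str
ordered: ✓ — one use each (u, w, z, x, y); ordered split holds
linear: ✓ — u, w, z, x, y: one use apiece
affine: ✓ — none of u, w, z, x, y used more than once
relevant: ✓ — at least one use each (u, w, z, x, y)
unrestricted: ✓ — type-checks (((Int -> Int) -> Bool) -> Str -> Str) and nothing is barred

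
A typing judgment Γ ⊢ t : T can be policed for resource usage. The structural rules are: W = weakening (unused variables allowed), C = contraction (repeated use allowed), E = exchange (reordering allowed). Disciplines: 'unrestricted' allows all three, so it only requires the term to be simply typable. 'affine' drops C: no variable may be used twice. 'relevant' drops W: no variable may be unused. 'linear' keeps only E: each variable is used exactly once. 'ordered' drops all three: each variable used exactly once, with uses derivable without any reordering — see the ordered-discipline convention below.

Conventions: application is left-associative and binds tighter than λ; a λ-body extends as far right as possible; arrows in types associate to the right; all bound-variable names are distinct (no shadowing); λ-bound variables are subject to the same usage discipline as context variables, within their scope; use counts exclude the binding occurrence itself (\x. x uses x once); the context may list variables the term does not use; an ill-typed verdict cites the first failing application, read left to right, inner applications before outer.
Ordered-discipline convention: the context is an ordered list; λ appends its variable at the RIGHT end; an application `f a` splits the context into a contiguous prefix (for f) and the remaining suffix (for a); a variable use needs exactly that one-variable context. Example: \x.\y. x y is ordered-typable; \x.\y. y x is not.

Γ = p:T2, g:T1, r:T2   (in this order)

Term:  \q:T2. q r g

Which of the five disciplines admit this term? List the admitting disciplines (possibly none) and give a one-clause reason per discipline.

admitting disciplines: none
usage: p ×0, g ×1, r ×1, q (λ-bound) ×1
order of uses: q, r, g
typing: ill-typed: applying a non-function (T2)
ordered: ✗ — fails simple typing
linear: ✗ — a type mismatch blocks all five
affine: ✗ — the type mismatch rejects it
relevant: ✗ — not simply typable
unrestricted: ✗ — fails simple typing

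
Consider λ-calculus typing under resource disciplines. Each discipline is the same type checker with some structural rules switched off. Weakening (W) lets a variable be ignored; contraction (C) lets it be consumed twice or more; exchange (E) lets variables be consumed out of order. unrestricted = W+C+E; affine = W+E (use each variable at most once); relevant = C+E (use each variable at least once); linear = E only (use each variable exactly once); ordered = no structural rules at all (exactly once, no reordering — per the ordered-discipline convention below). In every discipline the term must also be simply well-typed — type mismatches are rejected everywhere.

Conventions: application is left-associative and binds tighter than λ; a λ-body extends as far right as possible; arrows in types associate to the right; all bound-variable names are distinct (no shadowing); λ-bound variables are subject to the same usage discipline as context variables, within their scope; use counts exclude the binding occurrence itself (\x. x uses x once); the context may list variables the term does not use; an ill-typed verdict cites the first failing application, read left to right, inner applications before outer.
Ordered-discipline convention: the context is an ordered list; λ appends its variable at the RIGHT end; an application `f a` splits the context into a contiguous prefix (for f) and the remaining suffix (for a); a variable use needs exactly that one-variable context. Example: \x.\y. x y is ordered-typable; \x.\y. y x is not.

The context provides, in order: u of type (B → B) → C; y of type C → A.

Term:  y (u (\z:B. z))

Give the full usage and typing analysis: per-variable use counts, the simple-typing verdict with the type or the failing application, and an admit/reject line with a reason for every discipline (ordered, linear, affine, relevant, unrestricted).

use counts: u ×1; y ×1; z [bound] ×1
order of uses: y, u, z
typing: ✓ — A
ordered: ✗ — no contiguous prefix/suffix split fits y, u, z
linear: ✓ — u, y, z: one use apiece
affine: ✓ — at most one use each (u, y, z)
relevant: ✓ — at least one use each (u, y, z)
unrestricted: ✓ — well-typed at A; no restrictions here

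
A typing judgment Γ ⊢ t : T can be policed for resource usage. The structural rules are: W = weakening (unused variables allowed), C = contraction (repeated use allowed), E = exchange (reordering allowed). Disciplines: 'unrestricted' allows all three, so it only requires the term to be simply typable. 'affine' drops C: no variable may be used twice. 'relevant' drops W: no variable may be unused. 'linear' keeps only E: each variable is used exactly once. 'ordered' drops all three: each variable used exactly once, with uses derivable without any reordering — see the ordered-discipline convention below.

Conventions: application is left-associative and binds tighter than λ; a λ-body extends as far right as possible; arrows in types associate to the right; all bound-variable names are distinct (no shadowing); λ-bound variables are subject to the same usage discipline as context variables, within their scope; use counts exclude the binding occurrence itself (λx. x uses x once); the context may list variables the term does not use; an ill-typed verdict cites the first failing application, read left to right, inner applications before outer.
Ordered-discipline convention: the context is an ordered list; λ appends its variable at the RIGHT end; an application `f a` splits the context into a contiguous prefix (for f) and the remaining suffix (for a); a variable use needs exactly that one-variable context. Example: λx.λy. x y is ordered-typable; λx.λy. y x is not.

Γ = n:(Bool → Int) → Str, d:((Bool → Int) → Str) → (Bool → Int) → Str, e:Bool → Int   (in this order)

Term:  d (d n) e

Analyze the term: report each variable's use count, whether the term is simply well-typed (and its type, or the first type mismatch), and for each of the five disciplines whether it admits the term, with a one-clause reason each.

variable uses: n=1; d=2; e=1
left-to-right use order: d, d, n, e
typing: ✓ — Str
ordered: ✗, needs contraction — d ×2
linear: ✗, needs contraction — d ×2
affine: ✗, needs contraction — d ×2
relevant: ✓, n, d, e: all used, weakening unneeded
unrestricted: ✓, typability at Str is all that's needed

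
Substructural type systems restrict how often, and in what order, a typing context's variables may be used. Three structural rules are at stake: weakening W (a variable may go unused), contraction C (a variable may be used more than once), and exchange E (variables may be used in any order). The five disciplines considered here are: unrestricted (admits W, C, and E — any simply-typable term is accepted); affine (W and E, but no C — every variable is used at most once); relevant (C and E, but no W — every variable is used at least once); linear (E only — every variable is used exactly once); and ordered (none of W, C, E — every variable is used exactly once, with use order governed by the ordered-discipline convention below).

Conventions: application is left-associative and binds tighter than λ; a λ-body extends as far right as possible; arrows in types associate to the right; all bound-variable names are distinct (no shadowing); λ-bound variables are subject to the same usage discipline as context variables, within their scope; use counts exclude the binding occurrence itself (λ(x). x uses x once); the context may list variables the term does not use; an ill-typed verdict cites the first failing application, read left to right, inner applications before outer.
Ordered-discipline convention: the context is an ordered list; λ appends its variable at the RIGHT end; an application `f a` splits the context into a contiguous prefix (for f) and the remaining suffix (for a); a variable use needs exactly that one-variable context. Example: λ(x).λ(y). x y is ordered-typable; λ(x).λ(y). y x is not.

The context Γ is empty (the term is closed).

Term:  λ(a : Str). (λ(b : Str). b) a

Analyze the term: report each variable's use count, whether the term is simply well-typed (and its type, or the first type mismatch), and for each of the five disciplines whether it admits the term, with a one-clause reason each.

usage: a [bound]=1, b [bound]=1
order of uses: b, a
typing: the term checks, with type Str -> Str
ordered ✓ (single-use (a, b), ordered derivation ok)
linear ✓ (each of a, b used exactly once)
affine ✓ (none of a, b used more than once)
relevant ✓ (at least one use each (a, b))
unrestricted ✓ (typability at Str -> Str is all that's needed)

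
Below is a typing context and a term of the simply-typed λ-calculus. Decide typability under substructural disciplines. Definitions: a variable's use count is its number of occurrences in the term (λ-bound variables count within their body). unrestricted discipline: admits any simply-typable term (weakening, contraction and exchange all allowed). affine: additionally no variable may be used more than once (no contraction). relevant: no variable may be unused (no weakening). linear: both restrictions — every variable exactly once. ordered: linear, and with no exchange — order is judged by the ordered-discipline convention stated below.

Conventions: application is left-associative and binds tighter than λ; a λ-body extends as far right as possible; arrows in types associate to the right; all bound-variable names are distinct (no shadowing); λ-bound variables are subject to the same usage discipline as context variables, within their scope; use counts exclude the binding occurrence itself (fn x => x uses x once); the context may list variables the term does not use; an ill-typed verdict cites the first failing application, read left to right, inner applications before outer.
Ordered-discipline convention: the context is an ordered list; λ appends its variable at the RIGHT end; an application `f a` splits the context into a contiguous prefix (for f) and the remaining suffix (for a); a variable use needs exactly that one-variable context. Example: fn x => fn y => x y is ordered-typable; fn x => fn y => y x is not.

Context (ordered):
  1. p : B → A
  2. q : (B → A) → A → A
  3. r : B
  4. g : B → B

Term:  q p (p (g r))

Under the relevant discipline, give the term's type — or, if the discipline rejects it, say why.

term : A
usage: p=2; q=1; r=1; g=1
order of uses: q, p, p, g, r
typing: the term checks, with type A
all disciplines: ordered ✗ | linear ✗ | affine ✗ | relevant ✓ | unrestricted ✓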